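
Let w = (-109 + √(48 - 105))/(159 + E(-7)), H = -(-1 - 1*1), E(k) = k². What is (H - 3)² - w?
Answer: 317/208 - I*√57/208 ≈ 1.524 - 0.036297*I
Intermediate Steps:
H = 2 (H = -(-1 - 1) = -1*(-2) = 2)
w = -109/208 + I*√57/208 (w = (-109 + √(48 - 105))/(159 + (-7)²) = (-109 + √(-57))/(159 + 49) = (-109 + I*√57)/208 = (-109 + I*√57)*(1/208) = -109/208 + I*√57/208 ≈ -0.52404 + 0.036297*I)
(H - 3)² - w = (2 - 3)² - (-109/208 + I*√57/208) = (-1)² + (109/208 - I*√57/208) = 1 + (109/208 - I*√57/208) = 317/208 - I*√57/208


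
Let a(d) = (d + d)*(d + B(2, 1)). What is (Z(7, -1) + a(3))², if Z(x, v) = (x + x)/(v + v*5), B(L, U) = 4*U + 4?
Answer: 36481/9 ≈ 4053.4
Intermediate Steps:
B(L, U) = 4 + 4*U
Z(x, v) = x/(3*v) (Z(x, v) = (2*x)/(v + 5*v) = (2*x)/((6*v)) = (2*x)*(1/(6*v)) = x/(3*v))
a(d) = 2*d*(8 + d) (a(d) = (d + d)*(d + (4 + 4*1)) = (2*d)*(d + (4 + 4)) = (2*d)*(d + 8) = (2*d)*(8 + d) = 2*d*(8 + d))
(Z(7, -1) + a(3))² = ((⅓)*7/(-1) + 2*3*(8 + 3))² = ((⅓)*7*(-1) + 2*3*11)² = (-7/3 + 66)² = (191/3)² = 36481/9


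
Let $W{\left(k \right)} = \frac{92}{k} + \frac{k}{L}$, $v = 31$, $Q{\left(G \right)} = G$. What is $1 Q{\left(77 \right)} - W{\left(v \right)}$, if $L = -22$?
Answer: $\frac{51451}{682} \approx 75.441$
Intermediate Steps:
$W{\left(k \right)} = \frac{92}{k} - \frac{k}{22}$ ($W{\left(k \right)} = \frac{92}{k} + \frac{k}{-22} = \frac{92}{k} + k \left(- \frac{1}{22}\right) = \frac{92}{k} - \frac{k}{22}$)
$1 Q{\left(77 \right)} - W{\left(v \right)} = 1 \cdot 77 - \left(\frac{92}{31} - \frac{31}{22}\right) = 77 - \left(92 \cdot \frac{1}{31} - \frac{31}{22}\right) = 77 - \left(\frac{92}{31} - \frac{31}{22}\right) = 77 - \frac{1063}{682} = \frac{51451}{682}$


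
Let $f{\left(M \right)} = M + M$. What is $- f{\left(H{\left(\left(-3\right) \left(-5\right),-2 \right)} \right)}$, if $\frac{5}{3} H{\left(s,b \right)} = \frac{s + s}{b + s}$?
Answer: $- \frac{36}{13} \approx -2.7692$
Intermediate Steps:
$H{\left(s,b \right)} = \frac{6 s}{5 \left(b + s\right)}$ ($H{\left(s,b \right)} = \frac{3 \frac{s + s}{b + s}}{5} = \frac{3 \frac{2 s}{b + s}}{5} = \frac{6 s}{5 \left(b + s\right)}$)
$f{\left(M \right)} = 2 M$
$- f{\left(H{\left(\left(-3\right) \left(-5\right),-2 \right)} \right)} = - 2 \frac{6 \left(\left(-3\right) \left(-5\right)\right)}{5 \left(-2 - -15\right)} = - 2 \cdot \frac{6}{5} \cdot 15 \frac{1}{-2 + 15} = - 2 \cdot \frac{6}{5} \cdot 15 \cdot \frac{1}{13} = - \frac{2 \cdot 18}{13} = \left(-1\right) \frac{36}{13} = - \frac{36}{13}$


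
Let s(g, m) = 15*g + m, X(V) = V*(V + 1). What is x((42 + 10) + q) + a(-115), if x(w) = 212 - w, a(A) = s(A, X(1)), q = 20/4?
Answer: -1568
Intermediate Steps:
q = 5 (q = 20*(¼) = 5)
X(V) = V*(1 + V)
s(g, m) = m + 15*g
a(A) = 2 + 15*A (a(A) = 1*(1 + 1) + 15*A = 1*2 + 15*A = 2 + 15*A)
x((42 + 10) + q) + a(-115) = (212 - ((42 + 10) + 5)) + (2 + 15*(-115)) = (212 - (52 + 5)) + (2 - 1725) = (212 - 1*57) - 1723 = (212 - 57) - 1723 = 155 - 1723 = -1568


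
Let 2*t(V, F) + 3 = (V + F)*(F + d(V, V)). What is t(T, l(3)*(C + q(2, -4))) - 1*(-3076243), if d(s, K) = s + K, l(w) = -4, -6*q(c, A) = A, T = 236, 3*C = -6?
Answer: 56409115/18 ≈ 3.1338e+6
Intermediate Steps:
C = -2 (C = (⅓)*(-6) = -2)
q(c, A) = -A/6
d(s, K) = K + s
t(V, F) = -3/2 + (F + V)*(F + 2*V)/2 (t(V, F) = -3/2 + ((V + F)*(F + (V + V)))/2 = -3/2 + ((F + V)*(F + 2*V))/2 = -3/2 + (F + V)*(F + 2*V)/2)
t(T, l(3)*(C + q(2, -4))) - 1*(-3076243) = (-3/2 + 236² + (-4*(-2 - ⅙*(-4)))²/2 + (3/2)*(-4*(-2 - ⅙*(-4)))*236) - 1*(-3076243) = (-3/2 + 55696 + (-4*(-2 + ⅔))²/2 + (3/2)*(-4*(-2 + ⅔))*236) + 3076243 = (-3/2 + 55696 + (-4*(-4/3))²/2 + (3/2)*(-4*(-4/3))*236) + 3076243 = (-3/2 + 55696 + (16/3)²/2 + (3/2)*(16/3)*236) + 3076243 = (-3/2 + 55696 + (½)*(256/9) + 1888) + 3076243 = (-3/2 + 55696 + 128/9 + 1888) + 3076243 = 1036741/18 + 3076243 = 56409115/18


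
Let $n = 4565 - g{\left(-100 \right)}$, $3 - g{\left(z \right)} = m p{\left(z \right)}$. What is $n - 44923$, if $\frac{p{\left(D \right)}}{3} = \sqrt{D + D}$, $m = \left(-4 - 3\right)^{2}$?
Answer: $-40361 + 1470 i \sqrt{2} \approx -40361.0 + 2078.9 i$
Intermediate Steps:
$m = 49$ ($m = \left(-7\right)^{2} = 49$)
$p{\left(D \right)} = 3 \sqrt{2} \sqrt{D}$ ($p{\left(D \right)} = 3 \sqrt{D + D} = 3 \sqrt{2 D} = 3 \sqrt{2} \sqrt{D}$)
$g{\left(z \right)} = 3 - 147 \sqrt{2} \sqrt{z}$ ($g{\left(z \right)} = 3 - 49 \cdot 3 \sqrt{2} \sqrt{z} = 3 - 147 \sqrt{2} \sqrt{z}$)
$n = 4562 + 1470 i \sqrt{2}$ ($n = 4565 - \left(3 - 147 \sqrt{2} \sqrt{-100}\right) = 4565 - \left(3 - 147 \sqrt{2} \cdot 10 i\right) = 4565 - \left(3 - 1470 i \sqrt{2}\right) = 4562 + 1470 i \sqrt{2} \approx 4562.0 + 2078.9 i$)
$n - 44923 = \left(4562 + 1470 i \sqrt{2}\right) - 44923 = -40361 + 1470 i \sqrt{2}$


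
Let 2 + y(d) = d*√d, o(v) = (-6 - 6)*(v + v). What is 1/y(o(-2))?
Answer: 1/55294 + 48*√3/27647 ≈ 0.0030252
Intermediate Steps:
o(v) = -24*v
y(d) = -2 + d^(3/2) (y(d) = -2 + d*√d = -2 + d^(3/2))
1/y(o(-2)) = 1/(-2 + (-24*(-2))^(3/2)) = 1/(-2 + 48^(3/2)) = 1/(-2 + 192*√3)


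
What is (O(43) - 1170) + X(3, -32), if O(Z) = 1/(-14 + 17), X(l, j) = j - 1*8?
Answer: -3629/3 ≈ -1209.7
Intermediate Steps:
X(l, j) = -8 + j (X(l, j) = j - 8 = -8 + j)
O(Z) = ⅓ (O(Z) = 1/3 = ⅓)
(O(43) - 1170) + X(3, -32) = (⅓ - 1170) + (-8 - 32) = -3509/3 - 40 = -3629/3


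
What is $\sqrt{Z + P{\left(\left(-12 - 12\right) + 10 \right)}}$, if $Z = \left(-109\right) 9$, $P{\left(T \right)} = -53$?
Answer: $i \sqrt{1034} \approx 32.156 i$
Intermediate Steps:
$Z = -981$
$\sqrt{Z + P{\left(\left(-12 - 12\right) + 10 \right)}} = \sqrt{-981 - 53} = \sqrt{-1034} = i \sqrt{1034}$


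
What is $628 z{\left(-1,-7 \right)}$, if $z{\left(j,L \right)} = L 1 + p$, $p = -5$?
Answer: $-7536$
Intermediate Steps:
$z{\left(j,L \right)} = -5 + L$ ($z{\left(j,L \right)} = L 1 - 5 = L - 5 = -5 + L$)
$628 z{\left(-1,-7 \right)} = 628 \left(-5 - 7\right) = 628 \left(-12\right) = -7536$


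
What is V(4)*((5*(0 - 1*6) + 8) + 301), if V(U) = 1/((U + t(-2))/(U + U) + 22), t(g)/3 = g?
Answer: 372/29 ≈ 12.828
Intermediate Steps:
t(g) = 3*g
V(U) = 1/(22 + (-6 + U)/(2*U)) (V(U) = 1/((U + 3*(-2))/(U + U) + 22) = 1/((U - 6)/((2*U)) + 22) = 1/((-6 + U)*(1/(2*U)) + 22) = 1/((-6 + U)/(2*U) + 22) = 1/(22 + (-6 + U)/(2*U)))
V(4)*((5*(0 - 1*6) + 8) + 301) = ((2/3)*4/(-2 + 15*4))*((5*(0 - 1*6) + 8) + 301) = ((2/3)*4/(-2 + 60))*((5*(0 - 6) + 8) + 301) = ((2/3)*4/58)*((5*(-6) + 8) + 301) = ((2/3)*4*(1/58))*((-30 + 8) + 301) = 4*(-22 + 301)/87 = (4/87)*279 = 372/29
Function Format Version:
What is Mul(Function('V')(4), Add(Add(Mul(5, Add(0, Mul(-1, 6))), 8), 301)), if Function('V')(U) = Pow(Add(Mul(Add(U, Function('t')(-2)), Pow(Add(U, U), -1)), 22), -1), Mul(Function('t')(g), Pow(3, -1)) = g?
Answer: Rational(372, 29) ≈ 12.828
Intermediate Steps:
Function('t')(g) = Mul(3, g)
Function('V')(U) = Pow(Add(22, Mul(Rational(1, 2), Pow(U, -1), Add(-6, U))), -1) (Function('V')(U) = Pow(Add(Mul(Add(U, Mul(3, -2)), Pow(Add(U, U), -1)), 22), -1) = Pow(Add(Mul(Add(U, -6), Pow(Mul(2, U), -1)), 22), -1) = Pow(Add(Mul(Add(-6, U), Mul(Rational(1, 2), Pow(U, -1))), 22), -1) = Pow(Add(Mul(Rational(1, 2), Pow(U, -1), Add(-6, U)), 22), -1) = Pow(Add(22, Mul(Rational(1, 2), Pow(U, -1), Add(-6, U))), -1))
Mul(Function('V')(4), Add(Add(Mul(5, Add(0, Mul(-1, 6))), 8), 301)) = Mul(Mul(Rational(2, 3), 4, Pow(Add(-2, Mul(15, 4)), -1)), Add(Add(Mul(5, Add(0, Mul(-1, 6))), 8), 301)) = Mul(Mul(Rational(2, 3), 4, Pow(Add(-2, 60), -1)), Add(Add(Mul(5, Add(0, -6)), 8), 301)) = Mul(Mul(Rational(2, 3), 4, Pow(58, -1)), Add(Add(Mul(5, -6), 8), 301)) = Mul(Mul(Rational(2, 3), 4, Rational(1, 58)), Add(Add(-30, 8), 301)) = Mul(Rational(4, 87), Add(-22, 301)) = Mul(Rational(4, 87), 279) = Rational(372, 29)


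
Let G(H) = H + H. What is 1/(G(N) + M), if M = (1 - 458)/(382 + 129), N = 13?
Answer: 511/12829 ≈ 0.039832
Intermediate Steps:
G(H) = 2*H
M = -457/511 ≈ -0.89433
1/(G(N) + M) = 1/(2*13 - 457/511) = 1/(26 - 457/511) = 1/(12829/511) = 511/12829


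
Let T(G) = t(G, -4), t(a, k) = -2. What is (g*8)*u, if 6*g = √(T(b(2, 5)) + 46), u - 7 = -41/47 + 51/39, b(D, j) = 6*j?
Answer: 36344*√11/1833 ≈ 65.761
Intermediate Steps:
u = 4543/611 (u = 7 + (-41/47 + 51/39) = 7 + (-41*1/47 + 51*(1/39)) = 7 + (-41/47 + 17/13) = 7 + 266/611 = 4543/611 ≈ 7.4353)
T(G) = -2
g = √11/3 (g = √(-2 + 46)/6 = √44/6 = (2*√11)/6 = √11/3 ≈ 1.1055)
(g*8)*u = ((√11/3)*8)*(4543/611) = (8*√11/3)*(4543/611) = 36344*√11/1833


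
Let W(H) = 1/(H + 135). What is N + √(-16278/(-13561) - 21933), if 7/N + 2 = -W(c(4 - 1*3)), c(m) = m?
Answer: -136/39 + I*√4033273767735/13561 ≈ -3.4872 + 148.09*I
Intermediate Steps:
W(H) = 1/(135 + H)
N = -136/39 (N = 7/(-2 - 1/(135 + (4 - 1*3))) = 7/(-2 - 1/(135 + (4 - 3))) = 7/(-2 - 1/(135 + 1)) = 7/(-2 - 1/136) = 7/(-273/136) = 7*(-136/273) = -136/39 ≈ -3.4872)
N + √(-16278/(-13561) - 21933) = -136/39 + √(-16278/(-13561) - 21933) = -136/39 + √(-16278*(-1/13561) - 21933) = -136/39 + √(16278/13561 - 21933) = -136/39 + √(-297417135/13561) = -136/39 + I*√4033273767735/13561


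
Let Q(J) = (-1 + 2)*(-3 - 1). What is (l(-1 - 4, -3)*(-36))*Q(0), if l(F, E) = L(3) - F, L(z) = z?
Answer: 1152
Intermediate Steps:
l(F, E) = 3 - F
Q(J) = -4 (Q(J) = 1*(-4) = -4)
(l(-1 - 4, -3)*(-36))*Q(0) = ((3 - (-1 - 4))*(-36))*(-4) = ((3 - 1*(-5))*(-36))*(-4) = ((3 + 5)*(-36))*(-4) = (8*(-36))*(-4) = -288*(-4) = 1152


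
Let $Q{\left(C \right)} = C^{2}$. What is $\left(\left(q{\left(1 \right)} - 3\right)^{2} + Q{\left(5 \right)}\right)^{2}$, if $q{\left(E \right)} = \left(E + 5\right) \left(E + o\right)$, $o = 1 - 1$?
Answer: $1156$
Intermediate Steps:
$o = 0$ ($o = 1 - 1 = 0$)
$q{\left(E \right)} = E \left(5 + E\right)$ ($q{\left(E \right)} = \left(E + 5\right) \left(E + 0\right) = \left(5 + E\right) E = E \left(5 + E\right)$)
$\left(\left(q{\left(1 \right)} - 3\right)^{2} + Q{\left(5 \right)}\right)^{2} = \left(\left(1 \left(5 + 1\right) - 3\right)^{2} + 5^{2}\right)^{2} = \left(\left(1 \cdot 6 - 3\right)^{2} + 25\right)^{2} = \left(\left(6 - 3\right)^{2} + 25\right)^{2} = \left(3^{2} + 25\right)^{2} = \left(9 + 25\right)^{2} = 34^{2} = 1156$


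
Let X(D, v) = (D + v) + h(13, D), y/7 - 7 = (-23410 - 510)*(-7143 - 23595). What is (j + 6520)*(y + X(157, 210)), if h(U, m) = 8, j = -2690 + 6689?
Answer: 54138885663736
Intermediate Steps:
y = 5146770769 (y = 49 + 7*((-23410 - 510)*(-7143 - 23595)) = 49 + 7*(-23920*(-30738)) = 49 + 7*735252960 = 49 + 5146770720 = 5146770769)
j = 3999
X(D, v) = 8 + D + v (X(D, v) = (D + v) + 8 = 8 + D + v)
(j + 6520)*(y + X(157, 210)) = (3999 + 6520)*(5146770769 + (8 + 157 + 210)) = 10519*(5146770769 + 375) = 10519*5146771144 = 54138885663736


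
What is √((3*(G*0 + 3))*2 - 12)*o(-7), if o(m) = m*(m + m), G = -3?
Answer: 98*√6 ≈ 240.05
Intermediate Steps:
o(m) = 2*m² (o(m) = m*(2*m) = 2*m²)
√((3*(G*0 + 3))*2 - 12)*o(-7) = √((3*(-3*0 + 3))*2 - 12)*(2*(-7)²) = √((3*(0 + 3))*2 - 12)*(2*49) = √((3*3)*2 - 12)*98 = √(9*2 - 12)*98 = √(18 - 12)*98 = √6*98 = 98*√6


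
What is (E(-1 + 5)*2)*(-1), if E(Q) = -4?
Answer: 8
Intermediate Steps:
(E(-1 + 5)*2)*(-1) = -4*2*(-1) = -8*(-1) = 8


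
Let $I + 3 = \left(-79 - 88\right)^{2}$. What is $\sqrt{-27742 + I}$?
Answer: $12$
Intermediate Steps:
$I = 27886$ ($I = -3 + \left(-79 - 88\right)^{2} = -3 + \left(-167\right)^{2} = -3 + 27889 = 27886$)
$\sqrt{-27742 + I} = \sqrt{-27742 + 27886} = \sqrt{144} = 12$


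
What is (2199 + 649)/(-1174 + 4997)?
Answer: 2848/3823 ≈ 0.74496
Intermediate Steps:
(2199 + 649)/(-1174 + 4997) = 2848/3823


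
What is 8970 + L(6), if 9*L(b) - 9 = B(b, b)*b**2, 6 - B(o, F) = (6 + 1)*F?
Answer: 8827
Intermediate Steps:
B(o, F) = 6 - 7*F (B(o, F) = 6 - (6 + 1)*F = 6 - 7*F)
L(b) = 1 + b**2*(6 - 7*b)/9 (L(b) = 1 + ((6 - 7*b)*b**2)/9 = 1 + (b**2*(6 - 7*b))/9 = 1 + b**2*(6 - 7*b)/9)
8970 + L(6) = 8970 + (1 + (1/9)*6**2*(6 - 7*6)) = 8970 + (1 + (1/9)*36*(6 - 42)) = 8970 + (1 + (1/9)*36*(-36)) = 8970 + (1 - 144) = 8970 - 143 = 8827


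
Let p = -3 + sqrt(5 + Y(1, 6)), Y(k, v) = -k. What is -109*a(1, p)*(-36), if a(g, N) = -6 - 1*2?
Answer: -31392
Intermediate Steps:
p = -1 (p = -3 + sqrt(5 - 1*1) = -3 + sqrt(5 - 1) = -3 + sqrt(4) = -3 + 2 = -1)
a(g, N) = -8 (a(g, N) = -6 - 2 = -8)
-109*a(1, p)*(-36) = -109*(-8)*(-36) = 872*(-36) = -31392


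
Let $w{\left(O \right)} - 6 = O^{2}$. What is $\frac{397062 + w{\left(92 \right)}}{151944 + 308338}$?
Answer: $\frac{202766}{230141} \approx 0.88105$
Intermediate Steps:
$w{\left(O \right)} = 6 + O^{2}$
$\frac{397062 + w{\left(92 \right)}}{151944 + 308338} = \frac{397062 + \left(6 + 92^{2}\right)}{151944 + 308338} = \frac{397062 + \left(6 + 8464\right)}{460282} = \left(397062 + 8470\right) \frac{1}{460282} = 405532 \cdot \frac{1}{460282} = \frac{202766}{230141}$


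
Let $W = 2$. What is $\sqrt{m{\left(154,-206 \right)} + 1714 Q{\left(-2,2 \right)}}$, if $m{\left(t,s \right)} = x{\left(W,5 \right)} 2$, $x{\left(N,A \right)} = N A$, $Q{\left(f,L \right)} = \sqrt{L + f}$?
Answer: $2 \sqrt{5} \approx 4.4721$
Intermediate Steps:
$x{\left(N,A \right)} = A N$
$m{\left(t,s \right)} = 20$ ($m{\left(t,s \right)} = 5 \cdot 2 \cdot 2 = 10 \cdot 2 = 20$)
$\sqrt{m{\left(154,-206 \right)} + 1714 Q{\left(-2,2 \right)}} = \sqrt{20 + 1714 \sqrt{2 - 2}} = \sqrt{20 + 1714 \sqrt{0}} = \sqrt{20 + 1714 \cdot 0} = \sqrt{20 + 0} = \sqrt{20} = 2 \sqrt{5}$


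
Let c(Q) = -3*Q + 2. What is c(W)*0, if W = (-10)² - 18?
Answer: 0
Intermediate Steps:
W = 82 (W = 100 - 18 = 82)
c(Q) = 2 - 3*Q
c(W)*0 = (2 - 3*82)*0 = (2 - 246)*0 = -244*0 = 0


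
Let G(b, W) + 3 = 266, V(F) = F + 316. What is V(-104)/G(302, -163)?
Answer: 212/263 ≈ 0.80608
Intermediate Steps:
V(F) = 316 + F
G(b, W) = 263 (G(b, W) = -3 + 266 = 263)
V(-104)/G(302, -163) = (316 - 104)/263 = 212*(1/263) = 212/263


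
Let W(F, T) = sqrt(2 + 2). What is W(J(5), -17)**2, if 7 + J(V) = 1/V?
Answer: 4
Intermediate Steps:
J(V) = -7 + 1/V
W(F, T) = 2 (W(F, T) = sqrt(4) = 2)
W(J(5), -17)**2 = 2**2 = 4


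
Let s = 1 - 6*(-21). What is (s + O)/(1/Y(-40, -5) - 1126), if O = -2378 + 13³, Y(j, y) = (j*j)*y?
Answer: 48000/1000889 ≈ 0.047957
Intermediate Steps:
Y(j, y) = y*j² (Y(j, y) = j²*y = y*j²)
O = -181 (O = -2378 + 2197 = -181)
s = 127 (s = 1 + 126 = 127)
(s + O)/(1/Y(-40, -5) - 1126) = (127 - 181)/(1/(-5*(-40)²) - 1126) = -54/(1/(-5*1600) - 1126) = -54/(1/(-8000) - 1126) = -54/(-1/8000 - 1126) = -54/(-9008001/8000) = -54*(-8000/9008001) = 48000/1000889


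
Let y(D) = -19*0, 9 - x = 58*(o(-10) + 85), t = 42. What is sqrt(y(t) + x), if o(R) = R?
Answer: I*sqrt(4341) ≈ 65.886*I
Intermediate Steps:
x = -4341 (x = 9 - 58*(-10 + 85) = 9 - 58*75 = 9 - 1*4350 = 9 - 4350 = -4341)
y(D) = 0
sqrt(y(t) + x) = sqrt(0 - 4341) = sqrt(-4341) = I*sqrt(4341)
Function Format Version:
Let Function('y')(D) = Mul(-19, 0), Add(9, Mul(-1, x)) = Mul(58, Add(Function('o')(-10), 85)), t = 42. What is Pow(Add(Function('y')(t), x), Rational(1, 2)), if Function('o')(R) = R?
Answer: Mul(I, Pow(4341, Rational(1, 2))) ≈ Mul(65.886, I)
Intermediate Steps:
x = -4341 (x = Add(9, Mul(-1, Mul(58, Add(-10, 85)))) = Add(9, Mul(-1, Mul(58, 75))) = Add(9, Mul(-1, 4350)) = Add(9, -4350) = -4341)
Function('y')(D) = 0
Pow(Add(Function('y')(t), x), Rational(1, 2)) = Pow(Add(0, -4341), Rational(1, 2)) = Pow(-4341, Rational(1, 2)) = Mul(I, Pow(4341, Rational(1, 2)))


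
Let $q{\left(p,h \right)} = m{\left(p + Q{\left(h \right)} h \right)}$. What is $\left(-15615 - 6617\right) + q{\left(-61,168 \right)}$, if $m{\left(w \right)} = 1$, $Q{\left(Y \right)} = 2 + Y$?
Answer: $-22231$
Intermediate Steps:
$q{\left(p,h \right)} = 1$
$\left(-15615 - 6617\right) + q{\left(-61,168 \right)} = \left(-15615 - 6617\right) + 1 = -22232 + 1 = -22231$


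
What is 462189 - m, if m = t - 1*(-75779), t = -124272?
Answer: 510682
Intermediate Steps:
m = -48493 (m = -124272 - 1*(-75779) = -124272 + 75779 = -48493)
462189 - m = 462189 - 1*(-48493) = 462189 + 48493 = 510682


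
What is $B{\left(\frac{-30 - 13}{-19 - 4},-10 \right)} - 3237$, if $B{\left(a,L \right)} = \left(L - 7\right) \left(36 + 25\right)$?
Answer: $-4274$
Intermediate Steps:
$B{\left(a,L \right)} = -427 + 61 L$ ($B{\left(a,L \right)} = \left(-7 + L\right) 61 = -427 + 61 L$)
$B{\left(\frac{-30 - 13}{-19 - 4},-10 \right)} - 3237 = \left(-427 + 61 \left(-10\right)\right) - 3237 = \left(-427 - 610\right) - 3237 = -1037 - 3237 = -4274$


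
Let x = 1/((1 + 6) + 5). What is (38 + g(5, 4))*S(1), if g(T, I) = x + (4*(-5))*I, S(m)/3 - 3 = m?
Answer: -503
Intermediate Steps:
S(m) = 9 + 3*m
x = 1/12 (x = 1/(7 + 5) = 1/12 ≈ 0.083333)
g(T, I) = 1/12 - 20*I (g(T, I) = 1/12 + (4*(-5))*I = 1/12 - 20*I)
(38 + g(5, 4))*S(1) = (38 + (1/12 - 20*4))*(9 + 3*1) = (38 + (1/12 - 80))*(9 + 3) = (38 - 959/12)*12 = -503/12*12 = -503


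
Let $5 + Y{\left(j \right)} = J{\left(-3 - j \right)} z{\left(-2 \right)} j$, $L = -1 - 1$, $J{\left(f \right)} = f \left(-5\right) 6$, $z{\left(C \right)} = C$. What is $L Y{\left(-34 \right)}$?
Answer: $126490$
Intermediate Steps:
$J{\left(f \right)} = - 30 f$ ($J{\left(f \right)} = - 5 f 6 = - 30 f$)
$L = -2$ ($L = -1 - 1 = -2$)
$Y{\left(j \right)} = -5 + j \left(-180 - 60 j\right)$ ($Y{\left(j \right)} = -5 + - 30 \left(-3 - j\right) \left(-2\right) j = -5 + \left(90 + 30 j\right) \left(-2\right) j = -5 + \left(-180 - 60 j\right) j = -5 + j \left(-180 - 60 j\right)$)
$L Y{\left(-34 \right)} = - 2 \left(-5 - - 2040 \left(3 - 34\right)\right) = - 2 \left(-5 - \left(-2040\right) \left(-31\right)\right) = - 2 \left(-5 - 63240\right) = \left(-2\right) \left(-63245\right) = 126490$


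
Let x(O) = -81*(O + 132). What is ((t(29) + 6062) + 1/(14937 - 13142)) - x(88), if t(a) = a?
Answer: 42920246/1795 ≈ 23911.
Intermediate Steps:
x(O) = -10692 - 81*O (x(O) = -81*(132 + O) = -10692 - 81*O)
((t(29) + 6062) + 1/(14937 - 13142)) - x(88) = ((29 + 6062) + 1/(14937 - 13142)) - (-10692 - 81*88) = (6091 + 1/1795) - (-10692 - 7128) = (6091 + 1/1795) - 1*(-17820) = 10933346/1795 + 17820 = 42920246/1795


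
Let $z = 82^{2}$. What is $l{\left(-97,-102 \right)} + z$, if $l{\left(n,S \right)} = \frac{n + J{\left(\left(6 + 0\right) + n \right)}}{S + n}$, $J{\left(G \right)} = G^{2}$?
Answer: $\frac{1329892}{199} \approx 6682.9$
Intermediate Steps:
$z = 6724$
$l{\left(n,S \right)} = \frac{n + \left(6 + n\right)^{2}}{S + n}$ ($l{\left(n,S \right)} = \frac{n + \left(\left(6 + 0\right) + n\right)^{2}}{S + n} = \frac{n + \left(6 + n\right)^{2}}{S + n}$)
$l{\left(-97,-102 \right)} + z = \frac{-97 + \left(6 - 97\right)^{2}}{-102 - 97} + 6724 = \frac{-97 + \left(-91\right)^{2}}{-199} + 6724 = - \frac{-97 + 8281}{199} + 6724 = \left(- \frac{1}{199}\right) 8184 + 6724 = - \frac{8184}{199} + 6724 = \frac{1329892}{199}$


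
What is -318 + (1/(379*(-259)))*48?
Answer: -31215246/98161 ≈ -318.00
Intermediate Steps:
-318 + (1/(379*(-259)))*48 = -318 + ((1/379)*(-1/259))*48 = -318 - 1/98161*48 = -318 - 48/98161 = -31215246/98161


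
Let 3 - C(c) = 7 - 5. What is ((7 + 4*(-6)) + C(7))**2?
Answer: 256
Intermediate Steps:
C(c) = 1 (C(c) = 3 - (7 - 5) = 3 - 1*2 = 3 - 2 = 1)
((7 + 4*(-6)) + C(7))**2 = ((7 + 4*(-6)) + 1)**2 = ((7 - 24) + 1)**2 = (-17 + 1)**2 = (-16)**2 = 256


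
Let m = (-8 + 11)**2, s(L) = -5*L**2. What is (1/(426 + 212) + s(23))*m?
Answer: -15187581/638 ≈ -23805.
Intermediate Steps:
m = 9 (m = 3**2 = 9)
(1/(426 + 212) + s(23))*m = (1/(426 + 212) - 5*23**2)*9 = (1/638 - 5*529)*9 = (1/638 - 2645)*9 = -1687509/638*9 = -15187581/638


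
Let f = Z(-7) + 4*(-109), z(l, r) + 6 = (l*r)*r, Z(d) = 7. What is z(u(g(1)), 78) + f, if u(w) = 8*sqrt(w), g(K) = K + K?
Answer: -435 + 48672*sqrt(2) ≈ 68398.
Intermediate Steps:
g(K) = 2*K
z(l, r) = -6 + l*r**2 (z(l, r) = -6 + (l*r)*r = -6 + l*r**2)
f = -429 (f = 7 + 4*(-109) = 7 - 436 = -429)
z(u(g(1)), 78) + f = (-6 + (8*sqrt(2*1))*78**2) - 429 = (-6 + (8*sqrt(2))*6084) - 429 = (-6 + 48672*sqrt(2)) - 429 = -435 + 48672*sqrt(2)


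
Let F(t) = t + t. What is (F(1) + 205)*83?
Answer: 17181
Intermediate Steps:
F(t) = 2*t
(F(1) + 205)*83 = (2*1 + 205)*83 = (2 + 205)*83 = 207*83 = 17181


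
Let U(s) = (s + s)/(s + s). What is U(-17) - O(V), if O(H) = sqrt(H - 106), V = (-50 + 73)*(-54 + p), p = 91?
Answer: 1 - sqrt(745) ≈ -26.295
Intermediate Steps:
U(s) = 1 (U(s) = (2*s)/((2*s)) = (2*s)*(1/(2*s)) = 1)
V = 851 (V = (-50 + 73)*(-54 + 91) = 23*37 = 851)
O(H) = sqrt(-106 + H)
U(-17) - O(V) = 1 - sqrt(-106 + 851) = 1 - sqrt(745)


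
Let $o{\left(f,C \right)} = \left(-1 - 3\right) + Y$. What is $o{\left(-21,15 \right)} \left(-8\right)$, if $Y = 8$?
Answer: $-32$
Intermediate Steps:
$o{\left(f,C \right)} = 4$ ($o{\left(f,C \right)} = \left(-1 - 3\right) + 8 = -4 + 8 = 4$)
$o{\left(-21,15 \right)} \left(-8\right) = 4 \left(-8\right) = -32$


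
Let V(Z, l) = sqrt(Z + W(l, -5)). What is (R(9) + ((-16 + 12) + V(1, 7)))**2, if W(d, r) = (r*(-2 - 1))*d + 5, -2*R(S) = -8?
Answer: 111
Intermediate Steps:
R(S) = 4 (R(S) = -1/2*(-8) = 4)
W(d, r) = 5 - 3*d*r (W(d, r) = (r*(-3))*d + 5 = (-3*r)*d + 5 = -3*d*r + 5 = 5 - 3*d*r)
V(Z, l) = sqrt(5 + Z + 15*l) (V(Z, l) = sqrt(Z + (5 - 3*l*(-5))) = sqrt(Z + (5 + 15*l)) = sqrt(5 + Z + 15*l))
(R(9) + ((-16 + 12) + V(1, 7)))**2 = (4 + ((-16 + 12) + sqrt(5 + 1 + 15*7)))**2 = (4 + (-4 + sqrt(5 + 1 + 105)))**2 = (4 + (-4 + sqrt(111)))**2 = (sqrt(111))**2 = 111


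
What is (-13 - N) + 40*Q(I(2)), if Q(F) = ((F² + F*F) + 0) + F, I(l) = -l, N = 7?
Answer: 220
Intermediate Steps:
Q(F) = F + 2*F² (Q(F) = ((F² + F²) + 0) + F = (2*F² + 0) + F = 2*F² + F = F + 2*F²)
(-13 - N) + 40*Q(I(2)) = (-13 - 1*7) + 40*((-1*2)*(1 + 2*(-1*2))) = (-13 - 7) + 40*(-2*(1 + 2*(-2))) = -20 + 40*(-2*(1 - 4)) = -20 + 40*(-2*(-3)) = -20 + 40*6 = -20 + 240 = 220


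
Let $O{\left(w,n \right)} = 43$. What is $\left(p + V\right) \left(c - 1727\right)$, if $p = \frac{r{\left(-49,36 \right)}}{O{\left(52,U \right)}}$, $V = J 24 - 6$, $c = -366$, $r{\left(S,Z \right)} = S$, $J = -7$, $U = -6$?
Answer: $\frac{15762383}{43} \approx 3.6657 \cdot 10^{5}$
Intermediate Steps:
$V = -174$ ($V = \left(-7\right) 24 - 6 = -168 - 6 = -174$)
$p = - \frac{49}{43} \approx -1.1395$
$\left(p + V\right) \left(c - 1727\right) = \left(- \frac{49}{43} - 174\right) \left(-366 - 1727\right) = \left(- \frac{7531}{43}\right) \left(-2093\right) = \frac{15762383}{43}$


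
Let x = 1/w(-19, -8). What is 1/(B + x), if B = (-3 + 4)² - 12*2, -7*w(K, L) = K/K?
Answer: -1/30 ≈ -0.033333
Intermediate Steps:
w(K, L) = -⅐ (w(K, L) = -K/(7*K) = -⅐*1 = -⅐)
B = -23 (B = 1² - 24 = 1 - 24 = -23)
x = -7 (x = 1/(-⅐) = -7)
1/(B + x) = 1/(-23 - 7) = 1/(-30) = -1/30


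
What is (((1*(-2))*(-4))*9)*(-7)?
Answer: -504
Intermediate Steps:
(((1*(-2))*(-4))*9)*(-7) = (-2*(-4)*9)*(-7) = (8*9)*(-7) = 72*(-7) = -504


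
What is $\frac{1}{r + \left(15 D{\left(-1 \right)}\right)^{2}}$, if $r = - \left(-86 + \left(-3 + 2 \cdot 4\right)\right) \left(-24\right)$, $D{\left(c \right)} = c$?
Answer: $- \frac{1}{1719} \approx -0.00058173$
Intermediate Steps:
$r = -1944$ ($r = - \left(-86 + \left(-3 + 8\right)\right) \left(-24\right) = - \left(-86 + 5\right) \left(-24\right) = - \left(-81\right) \left(-24\right) = \left(-1\right) 1944 = -1944$)
$\frac{1}{r + \left(15 D{\left(-1 \right)}\right)^{2}} = \frac{1}{-1944 + \left(15 \left(-1\right)\right)^{2}} = \frac{1}{-1944 + \left(-15\right)^{2}} = \frac{1}{-1944 + 225} = \frac{1}{-1719} = - \frac{1}{1719}$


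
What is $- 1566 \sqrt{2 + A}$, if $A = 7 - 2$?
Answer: $- 1566 \sqrt{7} \approx -4143.3$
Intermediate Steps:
$A = 5$
$- 1566 \sqrt{2 + A} = - 1566 \sqrt{2 + 5} = - 1566 \sqrt{7}$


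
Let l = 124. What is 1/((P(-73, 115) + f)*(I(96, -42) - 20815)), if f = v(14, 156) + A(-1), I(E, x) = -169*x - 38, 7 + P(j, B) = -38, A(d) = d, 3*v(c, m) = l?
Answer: 1/64190 ≈ 1.5579e-5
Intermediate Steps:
v(c, m) = 124/3 (v(c, m) = (1/3)*124 = 124/3)
P(j, B) = -45 (P(j, B) = -7 - 38 = -45)
I(E, x) = -38 - 169*x
f = 121/3 (f = 124/3 - 1 = 121/3 ≈ 40.333)
1/((P(-73, 115) + f)*(I(96, -42) - 20815)) = 1/((-45 + 121/3)*((-38 - 169*(-42)) - 20815)) = 1/(-14*((-38 + 7098) - 20815)/3) = 1/(-14*(7060 - 20815)/3) = 1/(-14/3*(-13755)) = 1/64190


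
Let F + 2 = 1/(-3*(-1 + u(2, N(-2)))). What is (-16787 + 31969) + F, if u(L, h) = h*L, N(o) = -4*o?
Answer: 683099/45 ≈ 15180.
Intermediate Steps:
u(L, h) = L*h
F = -91/45 (F = -2 + 1/(-3*(-1 + 2*(-4*(-2)))) = -2 + 1/(-3*(-1 + 2*8)) = -2 + 1/(-3*(-1 + 16)) = -2 + 1/(-3*15) = -2 + 1/(-45) = -2 - 1/45 = -91/45 ≈ -2.0222)
(-16787 + 31969) + F = (-16787 + 31969) - 91/45 = 15182 - 91/45 = 683099/45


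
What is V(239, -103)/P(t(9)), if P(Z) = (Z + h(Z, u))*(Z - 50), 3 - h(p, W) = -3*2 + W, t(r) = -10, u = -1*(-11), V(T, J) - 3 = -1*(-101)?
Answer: 13/90 ≈ 0.14444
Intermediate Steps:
V(T, J) = 104 (V(T, J) = 3 - 1*(-101) = 3 + 101 = 104)
u = 11
h(p, W) = 9 - W (h(p, W) = 3 - (-3*2 + W) = 3 - (-6 + W) = 3 + (6 - W) = 9 - W)
P(Z) = (-50 + Z)*(-2 + Z) (P(Z) = (Z + (9 - 1*11))*(Z - 50) = (Z + (9 - 11))*(-50 + Z) = (Z - 2)*(-50 + Z) = (-2 + Z)*(-50 + Z) = (-50 + Z)*(-2 + Z))
V(239, -103)/P(t(9)) = 104/(100 + (-10)² - 52*(-10)) = 104/(100 + 100 + 520) = 104/720 = 104*(1/720) = 13/90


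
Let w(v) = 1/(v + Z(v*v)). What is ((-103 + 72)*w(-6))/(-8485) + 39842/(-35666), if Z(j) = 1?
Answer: -845701248/756565025 ≈ -1.1178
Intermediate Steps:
w(v) = 1/(1 + v) (w(v) = 1/(v + 1) = 1/(1 + v))
((-103 + 72)*w(-6))/(-8485) + 39842/(-35666) = ((-103 + 72)/(1 - 6))/(-8485) + 39842/(-35666) = -31/(-5)*(-1/8485) + 39842*(-1/35666) = -31*(-⅕)*(-1/8485) - 19921/17833 = (31/5)*(-1/8485) - 19921/17833 = -31/42425 - 19921/17833 = -845701248/756565025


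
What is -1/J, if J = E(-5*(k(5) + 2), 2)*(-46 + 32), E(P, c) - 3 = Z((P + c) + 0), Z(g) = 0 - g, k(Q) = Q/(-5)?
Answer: 1/84 ≈ 0.011905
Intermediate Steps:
k(Q) = -Q/5 (k(Q) = Q*(-⅕) = -Q/5)
Z(g) = -g
E(P, c) = 3 - P - c (E(P, c) = 3 - ((P + c) + 0) = 3 - (P + c) = 3 + (-P - c) = 3 - P - c)
J = -84 (J = (3 - (-5)*(-⅕*5 + 2) - 1*2)*(-46 + 32) = (3 - (-5)*(-1 + 2) - 2)*(-14) = (3 - (-5) - 2)*(-14) = (3 - 1*(-5) - 2)*(-14) = (3 + 5 - 2)*(-14) = 6*(-14) = -84)
-1/J = -1/(-84) = -1*(-1/84) = 1/84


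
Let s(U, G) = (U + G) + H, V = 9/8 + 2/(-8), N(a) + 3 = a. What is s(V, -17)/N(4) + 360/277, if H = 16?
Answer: 2603/2216 ≈ 1.1746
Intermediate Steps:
N(a) = -3 + a
V = 7/8 (V = 9*(⅛) + 2*(-⅛) = 9/8 - ¼ = 7/8 ≈ 0.87500)
s(U, G) = 16 + G + U (s(U, G) = (U + G) + 16 = (G + U) + 16 = 16 + G + U)
s(V, -17)/N(4) + 360/277 = (16 - 17 + 7/8)/(-3 + 4) + 360/277 = -⅛/1 + 360*(1/277) = -⅛*1 + 360/277 = -⅛ + 360/277 = 2603/2216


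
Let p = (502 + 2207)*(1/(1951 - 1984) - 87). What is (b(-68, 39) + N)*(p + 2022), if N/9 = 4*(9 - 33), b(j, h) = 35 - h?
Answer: 2231779032/11 ≈ 2.0289e+8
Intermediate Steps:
N = -864 (N = 9*(4*(9 - 33)) = 9*(4*(-24)) = 9*(-96) = -864)
p = -2593416/11 (p = 2709*(1/(-33) - 87) = 2709*(-1/33 - 87) = 2709*(-2872/33) = -2593416/11 ≈ -2.3577e+5)
(b(-68, 39) + N)*(p + 2022) = ((35 - 1*39) - 864)*(-2593416/11 + 2022) = ((35 - 39) - 864)*(-2571174/11) = (-4 - 864)*(-2571174/11) = -868*(-2571174/11) = 2231779032/11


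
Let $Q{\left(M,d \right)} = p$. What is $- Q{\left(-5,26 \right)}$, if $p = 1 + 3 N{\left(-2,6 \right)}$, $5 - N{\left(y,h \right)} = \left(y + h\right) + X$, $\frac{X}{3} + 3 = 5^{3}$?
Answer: $1094$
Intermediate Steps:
$X = 366$ ($X = -9 + 3 \cdot 5^{3} = -9 + 3 \cdot 125 = -9 + 375 = 366$)
$N{\left(y,h \right)} = -361 - h - y$ ($N{\left(y,h \right)} = 5 - \left(\left(y + h\right) + 366\right) = 5 - \left(\left(h + y\right) + 366\right) = 5 - \left(366 + h + y\right) = -361 - h - y$)
$p = -1094$ ($p = 1 + 3 \left(-361 - 6 - -2\right) = 1 + 3 \left(-361 - 6 + 2\right) = 1 + 3 \left(-365\right) = 1 - 1095 = -1094$)
$Q{\left(M,d \right)} = -1094$
$- Q{\left(-5,26 \right)} = \left(-1\right) \left(-1094\right) = 1094$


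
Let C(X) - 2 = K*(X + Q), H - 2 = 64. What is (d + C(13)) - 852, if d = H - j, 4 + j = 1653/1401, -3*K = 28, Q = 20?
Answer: -508647/467 ≈ -1089.2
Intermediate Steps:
K = -28/3 (K = -⅓*28 = -28/3 ≈ -9.3333)
j = -1317/467 (j = -4 + 1653/1401 = -4 + 1653*(1/1401) = -4 + 551/467 = -1317/467 ≈ -2.8201)
H = 66 (H = 2 + 64 = 66)
C(X) = -554/3 - 28*X/3 (C(X) = 2 - 28*(X + 20)/3 = 2 - 28*(20 + X)/3 = 2 + (-560/3 - 28*X/3) = -554/3 - 28*X/3)
d = 32139/467 (d = 66 - 1*(-1317/467) = 66 + 1317/467 = 32139/467 ≈ 68.820)
(d + C(13)) - 852 = (32139/467 + (-554/3 - 28/3*13)) - 852 = (32139/467 + (-554/3 - 364/3)) - 852 = (32139/467 - 306) - 852 = -110763/467 - 852 = -508647/467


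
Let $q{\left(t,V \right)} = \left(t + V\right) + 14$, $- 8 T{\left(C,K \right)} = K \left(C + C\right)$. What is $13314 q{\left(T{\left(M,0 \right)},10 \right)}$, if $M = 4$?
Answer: $319536$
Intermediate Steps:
$T{\left(C,K \right)} = - \frac{C K}{4}$ ($T{\left(C,K \right)} = - \frac{K \left(C + C\right)}{8} = - \frac{K 2 C}{8} = - \frac{2 C K}{8} = - \frac{C K}{4}$)
$q{\left(t,V \right)} = 14 + V + t$ ($q{\left(t,V \right)} = \left(V + t\right) + 14 = 14 + V + t$)
$13314 q{\left(T{\left(M,0 \right)},10 \right)} = 13314 \left(14 + 10 - 1 \cdot 0\right) = 13314 \left(14 + 10 + 0\right) = 13314 \cdot 24 = 319536$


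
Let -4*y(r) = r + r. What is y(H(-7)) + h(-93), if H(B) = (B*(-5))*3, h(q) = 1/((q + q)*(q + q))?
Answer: -1816289/34596 ≈ -52.500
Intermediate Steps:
h(q) = 1/(4*q²) (h(q) = 1/((2*q)*(2*q)) = 1/(4*q²))
H(B) = -15*B (H(B) = -5*B*3 = -15*B)
y(r) = -r/2 (y(r) = -(r + r)/4 = -r/2)
y(H(-7)) + h(-93) = -(-15)*(-7)/2 + (¼)/(-93)² = -½*105 + (¼)*(1/8649) = -105/2 + 1/34596 = -1816289/34596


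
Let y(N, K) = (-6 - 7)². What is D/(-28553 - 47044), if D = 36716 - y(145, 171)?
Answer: -36547/75597 ≈ -0.48345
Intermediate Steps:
y(N, K) = 169 (y(N, K) = (-13)² = 169)
D = 36547 (D = 36716 - 1*169 = 36716 - 169 = 36547)
D/(-28553 - 47044) = 36547/(-28553 - 47044) = 36547/(-75597) = 36547*(-1/75597) = -36547/75597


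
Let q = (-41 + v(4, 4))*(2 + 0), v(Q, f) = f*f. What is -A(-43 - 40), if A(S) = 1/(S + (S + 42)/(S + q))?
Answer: 133/10998 ≈ 0.012093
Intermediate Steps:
v(Q, f) = f²
q = -50 (q = (-41 + 4²)*(2 + 0) = (-41 + 16)*2 = -25*2 = -50)
A(S) = 1/(S + (42 + S)/(-50 + S)) (A(S) = 1/(S + (S + 42)/(S - 50)) = 1/(S + (42 + S)/(-50 + S)))
-A(-43 - 40) = -(-50 + (-43 - 40))/(42 + (-43 - 40)² - 49*(-43 - 40)) = -(-50 - 83)/(42 + (-83)² - 49*(-83)) = -(-133)/(42 + 6889 + 4067) = -(-133)/10998 = -1*(-133/10998) = 133/10998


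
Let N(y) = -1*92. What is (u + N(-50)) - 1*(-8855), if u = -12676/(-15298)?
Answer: 67034525/7649 ≈ 8763.8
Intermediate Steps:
u = 6338/7649 (u = -12676*(-1/15298) = 6338/7649 ≈ 0.82860)
N(y) = -92
(u + N(-50)) - 1*(-8855) = (6338/7649 - 92) - 1*(-8855) = -697370/7649 + 8855 = 67034525/7649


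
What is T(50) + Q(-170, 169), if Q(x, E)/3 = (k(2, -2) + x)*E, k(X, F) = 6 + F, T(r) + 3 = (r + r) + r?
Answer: -84015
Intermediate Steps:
T(r) = -3 + 3*r (T(r) = -3 + ((r + r) + r) = -3 + (2*r + r) = -3 + 3*r)
Q(x, E) = 3*E*(4 + x) (Q(x, E) = 3*(((6 - 2) + x)*E) = 3*((4 + x)*E) = 3*(E*(4 + x)) = 3*E*(4 + x))
T(50) + Q(-170, 169) = (-3 + 3*50) + 3*169*(4 - 170) = (-3 + 150) + 3*169*(-166) = 147 - 84162 = -84015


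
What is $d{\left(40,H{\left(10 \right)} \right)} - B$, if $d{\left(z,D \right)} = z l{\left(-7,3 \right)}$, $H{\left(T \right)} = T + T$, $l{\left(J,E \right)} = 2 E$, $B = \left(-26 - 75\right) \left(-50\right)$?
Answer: $-4810$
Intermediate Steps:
$B = 5050$ ($B = \left(-101\right) \left(-50\right) = 5050$)
$H{\left(T \right)} = 2 T$
$d{\left(z,D \right)} = 6 z$ ($d{\left(z,D \right)} = z 2 \cdot 3 = z 6 = 6 z$)
$d{\left(40,H{\left(10 \right)} \right)} - B = 6 \cdot 40 - 5050 = 240 - 5050 = -4810$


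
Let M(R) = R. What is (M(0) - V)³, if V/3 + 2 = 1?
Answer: 27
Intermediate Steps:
V = -3 (V = -6 + 3*1 = -6 + 3 = -3)
(M(0) - V)³ = (0 - 1*(-3))³ = (0 + 3)³ = 3³ = 27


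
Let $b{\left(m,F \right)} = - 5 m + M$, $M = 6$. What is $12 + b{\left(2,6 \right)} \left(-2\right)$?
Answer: $20$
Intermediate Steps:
$b{\left(m,F \right)} = 6 - 5 m$ ($b{\left(m,F \right)} = - 5 m + 6 = 6 - 5 m$)
$12 + b{\left(2,6 \right)} \left(-2\right) = 12 + \left(6 - 10\right) \left(-2\right) = 12 - -8 = 12 + 8 = 20$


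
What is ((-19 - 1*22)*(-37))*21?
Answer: 31857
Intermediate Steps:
((-19 - 1*22)*(-37))*21 = ((-19 - 22)*(-37))*21 = -41*(-37)*21 = 1517*21 = 31857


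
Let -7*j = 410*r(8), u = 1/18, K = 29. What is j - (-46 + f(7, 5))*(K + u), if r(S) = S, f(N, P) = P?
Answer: 91061/126 ≈ 722.71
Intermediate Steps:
u = 1/18 ≈ 0.055556
j = -3280/7 (j = -410*8/7 = -⅐*3280 = -3280/7 ≈ -468.57)
j - (-46 + f(7, 5))*(K + u) = -3280/7 - (-46 + 5)*(29 + 1/18) = -3280/7 - (-41)*523/18 = -3280/7 - 1*(-21443/18) = -3280/7 + 21443/18 = 91061/126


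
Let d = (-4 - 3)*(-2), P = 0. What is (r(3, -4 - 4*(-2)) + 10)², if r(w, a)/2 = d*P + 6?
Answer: 484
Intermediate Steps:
d = 14 (d = -7*(-2) = 14)
r(w, a) = 12 (r(w, a) = 2*(14*0 + 6) = 2*(0 + 6) = 2*6 = 12)
(r(3, -4 - 4*(-2)) + 10)² = (12 + 10)² = 22² = 484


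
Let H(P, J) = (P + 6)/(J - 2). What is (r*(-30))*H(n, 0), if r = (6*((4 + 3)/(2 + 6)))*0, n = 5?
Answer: 0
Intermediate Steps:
H(P, J) = (6 + P)/(-2 + J)
r = 0 (r = (6*(7/8))*0 = (21/4)*0 = 0)
(r*(-30))*H(n, 0) = (0*(-30))*((6 + 5)/(-2 + 0)) = 0*(11/(-2)) = 0*(-1/2*11) = 0*(-11/2) = 0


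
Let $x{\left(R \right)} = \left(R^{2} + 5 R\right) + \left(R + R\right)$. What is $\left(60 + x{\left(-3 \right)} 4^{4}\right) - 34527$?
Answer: $-37539$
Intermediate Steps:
$x{\left(R \right)} = R^{2} + 7 R$ ($x{\left(R \right)} = \left(R^{2} + 5 R\right) + 2 R = R^{2} + 7 R$)
$\left(60 + x{\left(-3 \right)} 4^{4}\right) - 34527 = \left(60 + - 3 \left(7 - 3\right) 4^{4}\right) - 34527 = \left(60 + \left(-3\right) 4 \cdot 256\right) - 34527 = \left(60 - 3072\right) - 34527 = -3012 - 34527 = -37539$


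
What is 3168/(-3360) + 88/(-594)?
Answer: -1031/945 ≈ -1.0910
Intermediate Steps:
3168/(-3360) + 88/(-594) = 3168*(-1/3360) + 88*(-1/594) = -33/35 - 4/27 = -1031/945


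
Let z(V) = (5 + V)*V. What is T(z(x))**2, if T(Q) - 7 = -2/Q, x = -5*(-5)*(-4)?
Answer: 1105496001/22562500 ≈ 48.997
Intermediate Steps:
x = -100 (x = 25*(-4) = -100)
z(V) = V*(5 + V)
T(Q) = 7 - 2/Q
T(z(x))**2 = (7 - 2*(-1/(100*(5 - 100))))**2 = (7 - 2/((-100*(-95))))**2 = (7 - 2/9500)**2 = (7 - 2*1/9500)**2 = (7 - 1/4750)**2 = (33249/4750)**2 = 1105496001/22562500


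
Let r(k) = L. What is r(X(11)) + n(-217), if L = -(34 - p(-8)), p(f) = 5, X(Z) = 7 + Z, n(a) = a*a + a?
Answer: 46843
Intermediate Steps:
n(a) = a + a**2 (n(a) = a**2 + a = a + a**2)
L = -29 (L = -(34 - 1*5) = -(34 - 5) = -1*29 = -29)
r(k) = -29
r(X(11)) + n(-217) = -29 - 217*(1 - 217) = -29 - 217*(-216) = -29 + 46872 = 46843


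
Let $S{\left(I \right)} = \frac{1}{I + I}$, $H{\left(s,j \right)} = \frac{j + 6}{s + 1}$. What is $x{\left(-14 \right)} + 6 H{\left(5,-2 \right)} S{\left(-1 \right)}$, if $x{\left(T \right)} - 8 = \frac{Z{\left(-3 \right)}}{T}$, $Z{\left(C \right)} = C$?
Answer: $\frac{87}{14} \approx 6.2143$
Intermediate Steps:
$H{\left(s,j \right)} = \frac{6 + j}{1 + s}$
$S{\left(I \right)} = \frac{1}{2 I}$
$x{\left(T \right)} = 8 - \frac{3}{T}$
$x{\left(-14 \right)} + 6 H{\left(5,-2 \right)} S{\left(-1 \right)} = \left(8 - \frac{3}{-14}\right) + 6 \frac{6 - 2}{1 + 5} \frac{1}{2 \left(-1\right)} = \left(8 - - \frac{3}{14}\right) + 6 \cdot \frac{1}{6} \cdot 4 \cdot \frac{1}{2} \left(-1\right) = \left(8 + \frac{3}{14}\right) + 6 \cdot \frac{1}{6} \cdot 4 \left(- \frac{1}{2}\right) = \frac{115}{14} + 6 \cdot \frac{2}{3} \left(- \frac{1}{2}\right) = \frac{115}{14} + 4 \left(- \frac{1}{2}\right) = \frac{115}{14} - 2 = \frac{87}{14}$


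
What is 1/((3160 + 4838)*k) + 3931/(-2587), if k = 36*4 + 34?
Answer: -5596341977/3682967028 ≈ -1.5195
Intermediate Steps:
k = 178 (k = 144 + 34 = 178)
1/((3160 + 4838)*k) + 3931/(-2587) = 1/((3160 + 4838)*178) + 3931/(-2587) = (1/178)/7998 + 3931*(-1/2587) = (1/7998)*(1/178) - 3931/2587 = 1/1423644 - 3931/2587 = -5596341977/3682967028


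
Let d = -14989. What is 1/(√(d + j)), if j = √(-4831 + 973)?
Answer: (-14989 + I*√3858)^(-½) ≈ 1.692e-5 - 0.0081679*I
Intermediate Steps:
j = I*√3858 (j = √(-3858) = I*√3858 ≈ 62.113*I)
1/(√(d + j)) = 1/(√(-14989 + I*√3858)) = (-14989 + I*√3858)^(-½)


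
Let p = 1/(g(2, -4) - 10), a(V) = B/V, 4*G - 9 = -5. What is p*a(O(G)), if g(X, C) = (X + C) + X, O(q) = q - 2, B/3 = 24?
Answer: 36/5 ≈ 7.2000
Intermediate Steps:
G = 1 (G = 9/4 + (1/4)*(-5) = 9/4 - 5/4 = 1)
B = 72 (B = 3*24 = 72)
O(q) = -2 + q
g(X, C) = C + 2*X (g(X, C) = (C + X) + X = C + 2*X)
a(V) = 72/V
p = -1/10 (p = 1/((-4 + 2*2) - 10) = 1/((-4 + 4) - 10) = 1/(0 - 10) = 1/(-10) = -1/10 ≈ -0.10000)
p*a(O(G)) = -36/(5*(-2 + 1)) = -36/(5*(-1)) = -36*(-1)/5 = -1/10*(-72) = 36/5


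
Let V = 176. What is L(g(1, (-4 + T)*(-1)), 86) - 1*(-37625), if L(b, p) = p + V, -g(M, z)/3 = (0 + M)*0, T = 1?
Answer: 37887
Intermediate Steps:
g(M, z) = 0 (g(M, z) = -3*(0 + M)*0 = -3*M*0 = -3*0 = 0)
L(b, p) = 176 + p (L(b, p) = p + 176 = 176 + p)
L(g(1, (-4 + T)*(-1)), 86) - 1*(-37625) = (176 + 86) - 1*(-37625) = 262 + 37625 = 37887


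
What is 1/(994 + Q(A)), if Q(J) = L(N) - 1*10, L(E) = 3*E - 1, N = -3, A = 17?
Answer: 1/974 ≈ 0.0010267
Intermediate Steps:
L(E) = -1 + 3*E
Q(J) = -20 (Q(J) = (-1 + 3*(-3)) - 1*10 = (-1 - 9) - 10 = -10 - 10 = -20)
1/(994 + Q(A)) = 1/(994 - 20) = 1/974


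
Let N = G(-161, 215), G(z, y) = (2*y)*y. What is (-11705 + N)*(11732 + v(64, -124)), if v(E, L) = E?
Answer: 952468020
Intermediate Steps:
G(z, y) = 2*y²
N = 92450 (N = 2*215² = 2*46225 = 92450)
(-11705 + N)*(11732 + v(64, -124)) = (-11705 + 92450)*(11732 + 64) = 80745*11796 = 952468020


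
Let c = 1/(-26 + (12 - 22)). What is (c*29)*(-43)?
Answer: 1247/36 ≈ 34.639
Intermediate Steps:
c = -1/36 (c = 1/(-26 - 10) = 1/(-36) = -1/36 ≈ -0.027778)
(c*29)*(-43) = -1/36*29*(-43) = -29/36*(-43) = 1247/36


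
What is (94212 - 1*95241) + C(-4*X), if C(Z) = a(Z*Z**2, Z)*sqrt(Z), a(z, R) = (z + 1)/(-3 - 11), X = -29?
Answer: -1029 - 1560897*sqrt(29)/7 ≈ -1.2018e+6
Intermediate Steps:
a(z, R) = -1/14 - z/14 (a(z, R) = (1 + z)/(-14) = (1 + z)*(-1/14) = -1/14 - z/14)
C(Z) = sqrt(Z)*(-1/14 - Z**3/14) (C(Z) = (-1/14 - Z*Z**2/14)*sqrt(Z) = (-1/14 - Z**3/14)*sqrt(Z) = sqrt(Z)*(-1/14 - Z**3/14))
(94212 - 1*95241) + C(-4*X) = (94212 - 1*95241) + sqrt(-4*(-29))*(-1 - (-4*(-29))**3)/14 = (94212 - 95241) + sqrt(116)*(-1 - 1*116**3)/14 = -1029 + (2*sqrt(29))*(-1 - 1*1560896)/14 = -1029 + (2*sqrt(29))*(-1 - 1560896)/14 = -1029 + (1/14)*(2*sqrt(29))*(-1560897) = -1029 - 1560897*sqrt(29)/7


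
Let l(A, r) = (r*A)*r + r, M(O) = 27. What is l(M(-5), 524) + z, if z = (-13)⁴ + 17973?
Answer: 7460610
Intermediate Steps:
l(A, r) = r + A*r² (l(A, r) = (A*r)*r + r = A*r² + r = r + A*r²)
z = 46534 (z = 28561 + 17973 = 46534)
l(M(-5), 524) + z = 524*(1 + 27*524) + 46534 = 524*(1 + 14148) + 46534 = 524*14149 + 46534 = 7414076 + 46534 = 7460610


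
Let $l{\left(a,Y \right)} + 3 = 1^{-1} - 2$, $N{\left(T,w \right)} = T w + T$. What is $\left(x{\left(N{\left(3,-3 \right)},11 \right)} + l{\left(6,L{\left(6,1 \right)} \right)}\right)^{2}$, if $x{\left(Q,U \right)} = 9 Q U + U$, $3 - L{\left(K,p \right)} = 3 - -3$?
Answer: $344569$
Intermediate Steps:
$L{\left(K,p \right)} = -3$ ($L{\left(K,p \right)} = 3 - \left(3 - -3\right) = 3 - \left(3 + 3\right) = 3 - 6 = -3$)
$N{\left(T,w \right)} = T + T w$
$l{\left(a,Y \right)} = -4$ ($l{\left(a,Y \right)} = -3 - \left(2 - 1^{-1}\right) = -3 + \left(1 - 2\right) = -3 - 1 = -4$)
$x{\left(Q,U \right)} = U + 9 Q U$ ($x{\left(Q,U \right)} = 9 Q U + U = U + 9 Q U$)
$\left(x{\left(N{\left(3,-3 \right)},11 \right)} + l{\left(6,L{\left(6,1 \right)} \right)}\right)^{2} = \left(11 \left(1 + 9 \cdot 3 \left(1 - 3\right)\right) - 4\right)^{2} = \left(11 \left(1 + 9 \cdot 3 \left(-2\right)\right) - 4\right)^{2} = \left(11 \left(1 + 9 \left(-6\right)\right) - 4\right)^{2} = \left(11 \left(1 - 54\right) - 4\right)^{2} = \left(11 \left(-53\right) - 4\right)^{2} = \left(-583 - 4\right)^{2} = \left(-587\right)^{2} = 344569$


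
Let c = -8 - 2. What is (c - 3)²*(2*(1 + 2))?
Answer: 1014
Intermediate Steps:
c = -10
(c - 3)²*(2*(1 + 2)) = (-10 - 3)²*(2*(1 + 2)) = (-13)²*(2*3) = 169*6 = 1014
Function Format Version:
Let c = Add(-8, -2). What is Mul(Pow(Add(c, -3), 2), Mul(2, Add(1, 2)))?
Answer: 1014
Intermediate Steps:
c = -10
Mul(Pow(Add(c, -3), 2), Mul(2, Add(1, 2))) = Mul(Pow(Add(-10, -3), 2), Mul(2, Add(1, 2))) = Mul(Pow(-13, 2), Mul(2, 3)) = Mul(169, 6) = 1014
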